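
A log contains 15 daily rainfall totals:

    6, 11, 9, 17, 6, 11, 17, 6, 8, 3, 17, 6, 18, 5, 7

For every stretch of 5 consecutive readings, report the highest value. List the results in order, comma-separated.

[6, 11, 9, 17, 6] → max 17
[11, 9, 17, 6, 11] → max 17
[9, 17, 6, 11, 17] → max 17
[17, 6, 11, 17, 6] → max 17
[6, 11, 17, 6, 8] → max 17
[11, 17, 6, 8, 3] → max 17
[17, 6, 8, 3, 17] → max 17
[6, 8, 3, 17, 6] → max 17
[8, 3, 17, 6, 18] → max 18
[3, 17, 6, 18, 5] → max 18
[17, 6, 18, 5, 7] → max 18

17, 17, 17, 17, 17, 17, 17, 17, 18, 18, 18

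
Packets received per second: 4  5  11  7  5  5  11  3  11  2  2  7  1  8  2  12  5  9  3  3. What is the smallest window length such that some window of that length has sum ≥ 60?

add 4: running sum 4 < 60
add 5: running sum 9 < 60
add 11: running sum 20 < 60
add 7: running sum 27 < 60
add 5: running sum 32 < 60
add 5: running sum 37 < 60
add 11: running sum 48 < 60
add 3: running sum 51 < 60
add 11: shortest ending here [4, 5, 11, 7, 5, 5, 11, 3, 11] sum 62, len 9
add 2: shortest ending here [5, 11, 7, 5, 5, 11, 3, 11, 2] sum 60, len 9
add 2: shortest ending here [5, 11, 7, 5, 5, 11, 3, 11, 2, 2] sum 62, len 10
add 7: shortest ending here [11, 7, 5, 5, 11, 3, 11, 2, 2, 7] sum 64, len 10
add 1: shortest ending here [11, 7, 5, 5, 11, 3, 11, 2, 2, 7, 1] sum 65, len 11
add 8: shortest ending here [7, 5, 5, 11, 3, 11, 2, 2, 7, 1, 8] sum 62, len 11
add 2: shortest ending here [7, 5, 5, 11, 3, 11, 2, 2, 7, 1, 8, 2] sum 64, len 12
add 12: shortest ending here [5, 11, 3, 11, 2, 2, 7, 1, 8, 2, 12] sum 64, len 11
add 5: shortest ending here [11, 3, 11, 2, 2, 7, 1, 8, 2, 12, 5] sum 64, len 11
add 9: shortest ending here [3, 11, 2, 2, 7, 1, 8, 2, 12, 5, 9] sum 62, len 11
add 3: shortest ending here [11, 2, 2, 7, 1, 8, 2, 12, 5, 9, 3] sum 62, len 11
add 3: shortest ending here [11, 2, 2, 7, 1, 8, 2, 12, 5, 9, 3, 3] sum 65, len 12
Shortest qualifying length: 9.

9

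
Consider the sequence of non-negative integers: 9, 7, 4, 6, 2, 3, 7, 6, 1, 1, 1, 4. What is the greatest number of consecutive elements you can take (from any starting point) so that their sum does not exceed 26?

[9] sum 9 len 1
[9, 7] sum 16 len 2
[9, 7, 4] sum 20 len 3
[9, 7, 4, 6] sum 26 len 4
[7, 4, 6, 2] sum 19 len 4
[7, 4, 6, 2, 3] sum 22 len 5
[4, 6, 2, 3, 7] sum 22 len 5
[6, 2, 3, 7, 6] sum 24 len 5
[6, 2, 3, 7, 6, 1] sum 25 len 6
[6, 2, 3, 7, 6, 1, 1] sum 26 len 7
[2, 3, 7, 6, 1, 1, 1] sum 21 len 7
[2, 3, 7, 6, 1, 1, 1, 4] sum 25 len 8
Longest length seen: 8.

8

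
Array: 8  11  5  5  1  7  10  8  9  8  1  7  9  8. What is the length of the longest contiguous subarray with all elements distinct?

6

add 8: [8] len 1
add 11: [8, 11] len 2
add 5: [8, 11, 5] len 3
add 5 (repeat 5, move left end past it): [5] len 1
add 1: [5, 1] len 2
add 7: [5, 1, 7] len 3
add 10: [5, 1, 7, 10] len 4
add 8: [5, 1, 7, 10, 8] len 5
add 9: [5, 1, 7, 10, 8, 9] len 6
add 8 (repeat 8, move left end past it): [9, 8] len 2
add 1: [9, 8, 1] len 3
add 7: [9, 8, 1, 7] len 4
add 9 (repeat 9, move left end past it): [8, 1, 7, 9] len 4
add 8 (repeat 8, move left end past it): [1, 7, 9, 8] len 4
Longest all-distinct length: 6.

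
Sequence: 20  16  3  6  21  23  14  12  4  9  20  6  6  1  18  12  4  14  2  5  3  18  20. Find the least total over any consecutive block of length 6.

(20, 16, 3, 6, 21, 23) → sum 89
(16, 3, 6, 21, 23, 14) → sum 83
(3, 6, 21, 23, 14, 12) → sum 79
(6, 21, 23, 14, 12, 4) → sum 80
(21, 23, 14, 12, 4, 9) → sum 83
(23, 14, 12, 4, 9, 20) → sum 82
(14, 12, 4, 9, 20, 6) → sum 65
(12, 4, 9, 20, 6, 6) → sum 57
(4, 9, 20, 6, 6, 1) → sum 46
(9, 20, 6, 6, 1, 18) → sum 60
(20, 6, 6, 1, 18, 12) → sum 63
(6, 6, 1, 18, 12, 4) → sum 47
(6, 1, 18, 12, 4, 14) → sum 55
(1, 18, 12, 4, 14, 2) → sum 51
(18, 12, 4, 14, 2, 5) → sum 55
(12, 4, 14, 2, 5, 3) → sum 40
(4, 14, 2, 5, 3, 18) → sum 46
(14, 2, 5, 3, 18, 20) → sum 62
Least of these is 40.

40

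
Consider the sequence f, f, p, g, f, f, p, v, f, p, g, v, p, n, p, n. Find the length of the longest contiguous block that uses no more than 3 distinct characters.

[f] 1 distinct, len 1
[f, f] 1 distinct, len 2
[f, f, p] 2 distinct, len 3
[f, f, p, g] 3 distinct, len 4
[f, f, p, g, f] 3 distinct, len 5
[f, f, p, g, f, f] 3 distinct, len 6
[f, f, p, g, f, f, p] 3 distinct, len 7
[f, f, p, v] 3 distinct, len 4
[f, f, p, v, f] 3 distinct, len 5
[f, f, p, v, f, p] 3 distinct, len 6
[f, p, g] 3 distinct, len 3
[p, g, v] 3 distinct, len 3
[p, g, v, p] 3 distinct, len 4
[v, p, n] 3 distinct, len 3
[v, p, n, p] 3 distinct, len 4
[v, p, n, p, n] 3 distinct, len 5
Longest length with ≤3 distinct: 7.

7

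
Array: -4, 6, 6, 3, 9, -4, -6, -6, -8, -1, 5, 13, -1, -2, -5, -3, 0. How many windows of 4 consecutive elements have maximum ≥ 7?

8

(-4, 6, 6, 3) → max 6
(6, 6, 3, 9) → max 9  ≥ 7 ✓
(6, 3, 9, -4) → max 9  ≥ 7 ✓
(3, 9, -4, -6) → max 9  ≥ 7 ✓
(9, -4, -6, -6) → max 9  ≥ 7 ✓
(-4, -6, -6, -8) → max -4
(-6, -6, -8, -1) → max -1
(-6, -8, -1, 5) → max 5
(-8, -1, 5, 13) → max 13  ≥ 7 ✓
(-1, 5, 13, -1) → max 13  ≥ 7 ✓
(5, 13, -1, -2) → max 13  ≥ 7 ✓
(13, -1, -2, -5) → max 13  ≥ 7 ✓
(-1, -2, -5, -3) → max -1
(-2, -5, -3, 0) → max 0
8 windows satisfy the condition.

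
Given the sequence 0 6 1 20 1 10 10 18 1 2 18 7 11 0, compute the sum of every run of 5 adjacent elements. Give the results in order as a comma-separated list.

28, 38, 42, 59, 40, 41, 49, 46, 39, 38

(0, 6, 1, 20, 1) → sum 28
(6, 1, 20, 1, 10) → sum 38
(1, 20, 1, 10, 10) → sum 42
(20, 1, 10, 10, 18) → sum 59
(1, 10, 10, 18, 1) → sum 40
(10, 10, 18, 1, 2) → sum 41
(10, 18, 1, 2, 18) → sum 49
(18, 1, 2, 18, 7) → sum 46
(1, 2, 18, 7, 11) → sum 39
(2, 18, 7, 11, 0) → sum 38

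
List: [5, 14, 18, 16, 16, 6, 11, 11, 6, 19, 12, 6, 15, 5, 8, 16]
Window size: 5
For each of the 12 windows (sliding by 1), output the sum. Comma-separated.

69, 70, 67, 60, 50, 53, 59, 54, 58, 57, 46, 50

(5, 14, 18, 16, 16) → sum 69
(14, 18, 16, 16, 6) → sum 70
(18, 16, 16, 6, 11) → sum 67
(16, 16, 6, 11, 11) → sum 60
(16, 6, 11, 11, 6) → sum 50
(6, 11, 11, 6, 19) → sum 53
(11, 11, 6, 19, 12) → sum 59
(11, 6, 19, 12, 6) → sum 54
(6, 19, 12, 6, 15) → sum 58
(19, 12, 6, 15, 5) → sum 57
(12, 6, 15, 5, 8) → sum 46
(6, 15, 5, 8, 16) → sum 50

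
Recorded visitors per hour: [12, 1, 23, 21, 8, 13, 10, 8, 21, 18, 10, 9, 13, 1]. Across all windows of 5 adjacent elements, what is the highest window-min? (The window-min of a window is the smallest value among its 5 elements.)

9

Each size-5 window and its min:
[12, 1, 23, 21, 8] → min 1
[1, 23, 21, 8, 13] → min 1
[23, 21, 8, 13, 10] → min 8
[21, 8, 13, 10, 8] → min 8
[8, 13, 10, 8, 21] → min 8
[13, 10, 8, 21, 18] → min 8
[10, 8, 21, 18, 10] → min 8
[8, 21, 18, 10, 9] → min 8
[21, 18, 10, 9, 13] → min 9
[18, 10, 9, 13, 1] → min 1
Highest of these is 9.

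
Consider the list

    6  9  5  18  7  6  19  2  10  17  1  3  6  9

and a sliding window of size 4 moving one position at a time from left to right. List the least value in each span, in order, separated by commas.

Sliding a size-4 window across the 14 values:
(6, 9, 5, 18) → min 5
(9, 5, 18, 7) → min 5
(5, 18, 7, 6) → min 5
(18, 7, 6, 19) → min 6
(7, 6, 19, 2) → min 2
(6, 19, 2, 10) → min 2
(19, 2, 10, 17) → min 2
(2, 10, 17, 1) → min 1
(10, 17, 1, 3) → min 1
(17, 1, 3, 6) → min 1
(1, 3, 6, 9) → min 1

5, 5, 5, 6, 2, 2, 2, 1, 1, 1, 1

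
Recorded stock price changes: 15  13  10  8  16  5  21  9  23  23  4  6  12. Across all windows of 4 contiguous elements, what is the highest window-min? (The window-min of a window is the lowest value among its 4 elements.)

(15, 13, 10, 8) → min 8
(13, 10, 8, 16) → min 8
(10, 8, 16, 5) → min 5
(8, 16, 5, 21) → min 5
(16, 5, 21, 9) → min 5
(5, 21, 9, 23) → min 5
(21, 9, 23, 23) → min 9
(9, 23, 23, 4) → min 4
(23, 23, 4, 6) → min 4
(23, 4, 6, 12) → min 4
Highest of these is 9.

9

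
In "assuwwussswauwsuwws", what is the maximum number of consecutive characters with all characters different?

4

add a: [a] len 1
add s: [a, s] len 2
add s (repeat s, move left end past it): [s] len 1
add u: [s, u] len 2
add w: [s, u, w] len 3
add w (repeat w, move left end past it): [w] len 1
add u: [w, u] len 2
add s: [w, u, s] len 3
add s (repeat s, move left end past it): [s] len 1
add s (repeat s, move left end past it): [s] len 1
add w: [s, w] len 2
add a: [s, w, a] len 3
add u: [s, w, a, u] len 4
add w (repeat w, move left end past it): [a, u, w] len 3
add s: [a, u, w, s] len 4
add u (repeat u, move left end past it): [w, s, u] len 3
add w (repeat w, move left end past it): [s, u, w] len 3
add w (repeat w, move left end past it): [w] len 1
add s: [w, s] len 2
Longest all-distinct length: 4.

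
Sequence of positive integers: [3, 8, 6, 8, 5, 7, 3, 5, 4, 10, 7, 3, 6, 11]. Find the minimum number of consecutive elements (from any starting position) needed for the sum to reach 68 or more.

11

add 3: running sum 3 < 68
add 8: running sum 11 < 68
add 6: running sum 17 < 68
add 8: running sum 25 < 68
add 5: running sum 30 < 68
add 7: running sum 37 < 68
add 3: running sum 40 < 68
add 5: running sum 45 < 68
add 4: running sum 49 < 68
add 10: running sum 59 < 68
add 7: running sum 66 < 68
add 3: shortest ending here [3, 8, 6, 8, 5, 7, 3, 5, 4, 10, 7, 3] sum 69, len 12
add 6: shortest ending here [8, 6, 8, 5, 7, 3, 5, 4, 10, 7, 3, 6] sum 72, len 12
add 11: shortest ending here [8, 5, 7, 3, 5, 4, 10, 7, 3, 6, 11] sum 69, len 11
Shortest qualifying length: 11.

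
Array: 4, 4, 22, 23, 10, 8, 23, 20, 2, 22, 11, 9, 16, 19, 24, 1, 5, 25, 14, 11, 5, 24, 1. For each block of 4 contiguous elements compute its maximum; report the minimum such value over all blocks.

4 4 22 23 → max 23
4 22 23 10 → max 23
22 23 10 8 → max 23
23 10 8 23 → max 23
10 8 23 20 → max 23
8 23 20 2 → max 23
23 20 2 22 → max 23
20 2 22 11 → max 22
2 22 11 9 → max 22
22 11 9 16 → max 22
11 9 16 19 → max 19
9 16 19 24 → max 24
16 19 24 1 → max 24
19 24 1 5 → max 24
24 1 5 25 → max 25
1 5 25 14 → max 25
5 25 14 11 → max 25
25 14 11 5 → max 25
14 11 5 24 → max 24
11 5 24 1 → max 24
Minimum of these is 19.

19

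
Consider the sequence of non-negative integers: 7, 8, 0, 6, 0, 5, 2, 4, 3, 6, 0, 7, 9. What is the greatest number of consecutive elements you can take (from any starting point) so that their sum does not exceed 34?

10

add 7: [7] sum 7, len 1
add 8: [7, 8] sum 15, len 2
add 0: [7, 8, 0] sum 15, len 3
add 6: [7, 8, 0, 6] sum 21, len 4
add 0: [7, 8, 0, 6, 0] sum 21, len 5
add 5: [7, 8, 0, 6, 0, 5] sum 26, len 6
add 2: [7, 8, 0, 6, 0, 5, 2] sum 28, len 7
add 4: [7, 8, 0, 6, 0, 5, 2, 4] sum 32, len 8
add 3: [8, 0, 6, 0, 5, 2, 4, 3] sum 28, len 8
add 6: [8, 0, 6, 0, 5, 2, 4, 3, 6] sum 34, len 9
add 0: [8, 0, 6, 0, 5, 2, 4, 3, 6, 0] sum 34, len 10
add 7: [0, 6, 0, 5, 2, 4, 3, 6, 0, 7] sum 33, len 10
add 9: [2, 4, 3, 6, 0, 7, 9] sum 31, len 7
Longest length seen: 10.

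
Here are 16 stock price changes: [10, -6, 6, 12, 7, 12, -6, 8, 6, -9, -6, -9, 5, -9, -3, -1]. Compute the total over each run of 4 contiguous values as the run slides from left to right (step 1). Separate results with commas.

10 -6 6 12 → sum 22
-6 6 12 7 → sum 19
6 12 7 12 → sum 37
12 7 12 -6 → sum 25
7 12 -6 8 → sum 21
12 -6 8 6 → sum 20
-6 8 6 -9 → sum -1
8 6 -9 -6 → sum -1
6 -9 -6 -9 → sum -18
-9 -6 -9 5 → sum -19
-6 -9 5 -9 → sum -19
-9 5 -9 -3 → sum -16
5 -9 -3 -1 → sum -8

22, 19, 37, 25, 21, 20, -1, -1, -18, -19, -19, -16, -8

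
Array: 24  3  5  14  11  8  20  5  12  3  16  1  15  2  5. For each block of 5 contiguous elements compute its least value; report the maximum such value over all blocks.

24 3 5 14 11 → min 3
3 5 14 11 8 → min 3
5 14 11 8 20 → min 5
14 11 8 20 5 → min 5
11 8 20 5 12 → min 5
8 20 5 12 3 → min 3
20 5 12 3 16 → min 3
5 12 3 16 1 → min 1
12 3 16 1 15 → min 1
3 16 1 15 2 → min 1
16 1 15 2 5 → min 1
Maximum of these is 5.

5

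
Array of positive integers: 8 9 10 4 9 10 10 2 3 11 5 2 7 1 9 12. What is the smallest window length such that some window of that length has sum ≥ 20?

2

add 8: running sum 8 < 20
add 9: running sum 17 < 20
end 2: [8, 9, 10] sum 27, len 3
end 3: [9, 10, 4] sum 23, len 3
end 4: [10, 4, 9] sum 23, len 3
end 5: [4, 9, 10] sum 23, len 3
end 6: [10, 10] sum 20, len 2
end 7: [10, 10, 2] sum 22, len 3
end 8: [10, 10, 2, 3] sum 25, len 4
end 9: [10, 2, 3, 11] sum 26, len 4
end 10: [2, 3, 11, 5] sum 21, len 4
end 11: [3, 11, 5, 2] sum 21, len 4
end 12: [11, 5, 2, 7] sum 25, len 4
end 13: [11, 5, 2, 7, 1] sum 26, len 5
end 14: [5, 2, 7, 1, 9] sum 24, len 5
end 15: [9, 12] sum 21, len 2
Shortest qualifying length: 2.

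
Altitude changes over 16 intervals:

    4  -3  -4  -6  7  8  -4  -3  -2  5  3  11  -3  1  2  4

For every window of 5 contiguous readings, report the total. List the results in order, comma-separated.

4 -3 -4 -6 7 → sum -2
-3 -4 -6 7 8 → sum 2
-4 -6 7 8 -4 → sum 1
-6 7 8 -4 -3 → sum 2
7 8 -4 -3 -2 → sum 6
8 -4 -3 -2 5 → sum 4
-4 -3 -2 5 3 → sum -1
-3 -2 5 3 11 → sum 14
-2 5 3 11 -3 → sum 14
5 3 11 -3 1 → sum 17
3 11 -3 1 2 → sum 14
11 -3 1 2 4 → sum 15

-2, 2, 1, 2, 6, 4, -1, 14, 14, 17, 14, 15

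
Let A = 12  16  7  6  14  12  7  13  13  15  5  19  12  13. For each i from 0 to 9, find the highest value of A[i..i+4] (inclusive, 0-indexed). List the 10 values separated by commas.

16, 16, 14, 14, 14, 15, 15, 19, 19, 19

Sliding a size-5 window across the 14 values:
[12, 16, 7, 6, 14] → max 16
[16, 7, 6, 14, 12] → max 16
[7, 6, 14, 12, 7] → max 14
[6, 14, 12, 7, 13] → max 14
[14, 12, 7, 13, 13] → max 14
[12, 7, 13, 13, 15] → max 15
[7, 13, 13, 15, 5] → max 15
[13, 13, 15, 5, 19] → max 19
[13, 15, 5, 19, 12] → max 19
[15, 5, 19, 12, 13] → max 19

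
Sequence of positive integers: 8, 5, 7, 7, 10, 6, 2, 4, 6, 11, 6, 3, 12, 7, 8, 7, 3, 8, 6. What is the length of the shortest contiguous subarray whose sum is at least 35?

5

add 8: running sum 8 < 35
add 5: running sum 13 < 35
add 7: running sum 20 < 35
add 7: running sum 27 < 35
add 10: shortest ending here [8, 5, 7, 7, 10] sum 37, len 5
add 6: shortest ending here [5, 7, 7, 10, 6] sum 35, len 5
add 2: shortest ending here [5, 7, 7, 10, 6, 2] sum 37, len 6
add 4: shortest ending here [7, 7, 10, 6, 2, 4] sum 36, len 6
add 6: shortest ending here [7, 10, 6, 2, 4, 6] sum 35, len 6
add 11: shortest ending here [10, 6, 2, 4, 6, 11] sum 39, len 6
add 6: shortest ending here [6, 2, 4, 6, 11, 6] sum 35, len 6
add 3: shortest ending here [6, 2, 4, 6, 11, 6, 3] sum 38, len 7
add 12: shortest ending here [6, 11, 6, 3, 12] sum 38, len 5
add 7: shortest ending here [11, 6, 3, 12, 7] sum 39, len 5
add 8: shortest ending here [6, 3, 12, 7, 8] sum 36, len 5
add 7: shortest ending here [3, 12, 7, 8, 7] sum 37, len 5
add 3: shortest ending here [12, 7, 8, 7, 3] sum 37, len 5
add 8: shortest ending here [12, 7, 8, 7, 3, 8] sum 45, len 6
add 6: shortest ending here [7, 8, 7, 3, 8, 6] sum 39, len 6
Shortest qualifying length: 5.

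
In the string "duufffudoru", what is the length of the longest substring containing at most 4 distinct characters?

add d: window [d] (1 distinct), len 1
add u: window [d, u] (2 distinct), len 2
add u: window [d, u, u] (2 distinct), len 3
add f: window [d, u, u, f] (3 distinct), len 4
add f: window [d, u, u, f, f] (3 distinct), len 5
add f: window [d, u, u, f, f, f] (3 distinct), len 6
add u: window [d, u, u, f, f, f, u] (3 distinct), len 7
add d: window [d, u, u, f, f, f, u, d] (3 distinct), len 8
add o: window [d, u, u, f, f, f, u, d, o] (4 distinct), len 9
add r: window [u, d, o, r] (4 distinct), len 4
add u: window [u, d, o, r, u] (4 distinct), len 5
Longest length with ≤4 distinct: 9.

9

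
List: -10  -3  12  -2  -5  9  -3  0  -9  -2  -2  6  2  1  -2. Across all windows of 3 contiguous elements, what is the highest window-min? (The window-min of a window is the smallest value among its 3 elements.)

1

Window mins for each of the 13 positions:
[-10, -3, 12] → min -10
[-3, 12, -2] → min -3
[12, -2, -5] → min -5
[-2, -5, 9] → min -5
[-5, 9, -3] → min -5
[9, -3, 0] → min -3
[-3, 0, -9] → min -9
[0, -9, -2] → min -9
[-9, -2, -2] → min -9
[-2, -2, 6] → min -2
[-2, 6, 2] → min -2
[6, 2, 1] → min 1
[2, 1, -2] → min -2
Highest of these is 1.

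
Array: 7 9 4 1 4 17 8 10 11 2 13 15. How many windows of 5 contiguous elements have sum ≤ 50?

7

[7, 9, 4, 1, 4] → sum 25  ≤ 50 ✓
[9, 4, 1, 4, 17] → sum 35  ≤ 50 ✓
[4, 1, 4, 17, 8] → sum 34  ≤ 50 ✓
[1, 4, 17, 8, 10] → sum 40  ≤ 50 ✓
[4, 17, 8, 10, 11] → sum 50  ≤ 50 ✓
[17, 8, 10, 11, 2] → sum 48  ≤ 50 ✓
[8, 10, 11, 2, 13] → sum 44  ≤ 50 ✓
[10, 11, 2, 13, 15] → sum 51
7 windows satisfy the condition.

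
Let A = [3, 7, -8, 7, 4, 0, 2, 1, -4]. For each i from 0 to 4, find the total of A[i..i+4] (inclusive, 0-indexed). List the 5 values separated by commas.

[3, 7, -8, 7, 4] → sum 13
[7, -8, 7, 4, 0] → sum 10
[-8, 7, 4, 0, 2] → sum 5
[7, 4, 0, 2, 1] → sum 14
[4, 0, 2, 1, -4] → sum 3

13, 10, 5, 14, 3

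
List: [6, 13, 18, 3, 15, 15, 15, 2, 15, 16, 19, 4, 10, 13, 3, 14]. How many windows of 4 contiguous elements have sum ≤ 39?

1

6 13 18 3 → sum 40
13 18 3 15 → sum 49
18 3 15 15 → sum 51
3 15 15 15 → sum 48
15 15 15 2 → sum 47
15 15 2 15 → sum 47
15 2 15 16 → sum 48
2 15 16 19 → sum 52
15 16 19 4 → sum 54
16 19 4 10 → sum 49
19 4 10 13 → sum 46
4 10 13 3 → sum 30  ≤ 39 ✓
10 13 3 14 → sum 40
1 window satisfy the condition.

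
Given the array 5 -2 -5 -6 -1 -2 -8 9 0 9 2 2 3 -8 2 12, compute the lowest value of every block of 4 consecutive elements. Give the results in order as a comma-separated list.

Sliding a size-4 window across the 16 values:
[5, -2, -5, -6] → min -6
[-2, -5, -6, -1] → min -6
[-5, -6, -1, -2] → min -6
[-6, -1, -2, -8] → min -8
[-1, -2, -8, 9] → min -8
[-2, -8, 9, 0] → min -8
[-8, 9, 0, 9] → min -8
[9, 0, 9, 2] → min 0
[0, 9, 2, 2] → min 0
[9, 2, 2, 3] → min 2
[2, 2, 3, -8] → min -8
[2, 3, -8, 2] → min -8
[3, -8, 2, 12] → min -8

-6, -6, -6, -8, -8, -8, -8, 0, 0, 2, -8, -8, -8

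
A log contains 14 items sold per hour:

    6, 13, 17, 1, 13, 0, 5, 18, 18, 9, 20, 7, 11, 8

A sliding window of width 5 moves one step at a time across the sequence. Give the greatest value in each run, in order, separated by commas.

17, 17, 17, 18, 18, 18, 20, 20, 20, 20

6 13 17 1 13 → max 17
13 17 1 13 0 → max 17
17 1 13 0 5 → max 17
1 13 0 5 18 → max 18
13 0 5 18 18 → max 18
0 5 18 18 9 → max 18
5 18 18 9 20 → max 20
18 18 9 20 7 → max 20
18 9 20 7 11 → max 20
9 20 7 11 8 → max 20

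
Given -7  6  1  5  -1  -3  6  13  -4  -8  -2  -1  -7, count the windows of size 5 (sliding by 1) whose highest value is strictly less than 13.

4

[-7, 6, 1, 5, -1] → max 6  < 13 ✓
[6, 1, 5, -1, -3] → max 6  < 13 ✓
[1, 5, -1, -3, 6] → max 6  < 13 ✓
[5, -1, -3, 6, 13] → max 13
[-1, -3, 6, 13, -4] → max 13
[-3, 6, 13, -4, -8] → max 13
[6, 13, -4, -8, -2] → max 13
[13, -4, -8, -2, -1] → max 13
[-4, -8, -2, -1, -7] → max -1  < 13 ✓
4 windows satisfy the condition.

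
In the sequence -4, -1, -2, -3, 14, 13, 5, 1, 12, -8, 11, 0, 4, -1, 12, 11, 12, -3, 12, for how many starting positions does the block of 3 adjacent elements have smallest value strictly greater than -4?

-4 -1 -2 → min -4
-1 -2 -3 → min -3  > -4 ✓
-2 -3 14 → min -3  > -4 ✓
-3 14 13 → min -3  > -4 ✓
14 13 5 → min 5  > -4 ✓
13 5 1 → min 1  > -4 ✓
5 1 12 → min 1  > -4 ✓
1 12 -8 → min -8
12 -8 11 → min -8
-8 11 0 → min -8
11 0 4 → min 0  > -4 ✓
0 4 -1 → min -1  > -4 ✓
4 -1 12 → min -1  > -4 ✓
-1 12 11 → min -1  > -4 ✓
12 11 12 → min 11  > -4 ✓
11 12 -3 → min -3  > -4 ✓
12 -3 12 → min -3  > -4 ✓
13 windows satisfy the condition.

13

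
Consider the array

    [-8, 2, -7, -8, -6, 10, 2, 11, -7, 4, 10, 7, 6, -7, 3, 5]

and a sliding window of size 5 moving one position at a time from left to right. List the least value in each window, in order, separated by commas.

[-8, 2, -7, -8, -6] → min -8
[2, -7, -8, -6, 10] → min -8
[-7, -8, -6, 10, 2] → min -8
[-8, -6, 10, 2, 11] → min -8
[-6, 10, 2, 11, -7] → min -7
[10, 2, 11, -7, 4] → min -7
[2, 11, -7, 4, 10] → min -7
[11, -7, 4, 10, 7] → min -7
[-7, 4, 10, 7, 6] → min -7
[4, 10, 7, 6, -7] → min -7
[10, 7, 6, -7, 3] → min -7
[7, 6, -7, 3, 5] → min -7

-8, -8, -8, -8, -7, -7, -7, -7, -7, -7, -7, -7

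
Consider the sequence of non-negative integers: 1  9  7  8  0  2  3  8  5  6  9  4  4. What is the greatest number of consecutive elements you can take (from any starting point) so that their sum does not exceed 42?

9

→ 1: sum 1, len 1
→ 9: sum 10, len 2
→ 7: sum 17, len 3
→ 8: sum 25, len 4
→ 0: sum 25, len 5
→ 2: sum 27, len 6
→ 3: sum 30, len 7
→ 8: sum 38, len 8
→ 5 (dropped 1): sum 42, len 8
→ 6 (dropped 9): sum 39, len 8
→ 9 (dropped 7): sum 41, len 8
→ 4 (dropped 8): sum 37, len 8
→ 4: sum 41, len 9
Longest length seen: 9.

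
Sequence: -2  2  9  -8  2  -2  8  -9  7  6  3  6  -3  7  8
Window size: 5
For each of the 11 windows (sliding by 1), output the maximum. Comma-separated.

9, 9, 9, 8, 8, 8, 8, 7, 7, 7, 8

[-2, 2, 9, -8, 2] → max 9
[2, 9, -8, 2, -2] → max 9
[9, -8, 2, -2, 8] → max 9
[-8, 2, -2, 8, -9] → max 8
[2, -2, 8, -9, 7] → max 8
[-2, 8, -9, 7, 6] → max 8
[8, -9, 7, 6, 3] → max 8
[-9, 7, 6, 3, 6] → max 7
[7, 6, 3, 6, -3] → max 7
[6, 3, 6, -3, 7] → max 7
[3, 6, -3, 7, 8] → max 8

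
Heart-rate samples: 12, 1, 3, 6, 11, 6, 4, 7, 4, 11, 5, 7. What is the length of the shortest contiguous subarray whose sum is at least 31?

add 12: running sum 12 < 31
add 1: running sum 13 < 31
add 3: running sum 16 < 31
add 6: running sum 22 < 31
add 11: shortest ending here [12, 1, 3, 6, 11] sum 33, len 5
add 6: shortest ending here [12, 1, 3, 6, 11, 6] sum 39, len 6
add 4: shortest ending here [1, 3, 6, 11, 6, 4] sum 31, len 6
add 7: shortest ending here [6, 11, 6, 4, 7] sum 34, len 5
add 4: shortest ending here [11, 6, 4, 7, 4] sum 32, len 5
add 11: shortest ending here [6, 4, 7, 4, 11] sum 32, len 5
add 5: shortest ending here [4, 7, 4, 11, 5] sum 31, len 5
add 7: shortest ending here [7, 4, 11, 5, 7] sum 34, len 5
Shortest qualifying length: 5.

5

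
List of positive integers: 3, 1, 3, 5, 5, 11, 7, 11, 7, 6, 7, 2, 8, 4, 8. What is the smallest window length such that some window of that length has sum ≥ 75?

11

add 3: running sum 3 < 75
add 1: running sum 4 < 75
add 3: running sum 7 < 75
add 5: running sum 12 < 75
add 5: running sum 17 < 75
add 11: running sum 28 < 75
add 7: running sum 35 < 75
add 11: running sum 46 < 75
add 7: running sum 53 < 75
add 6: running sum 59 < 75
add 7: running sum 66 < 75
add 2: running sum 68 < 75
add 8: shortest ending here [3, 1, 3, 5, 5, 11, 7, 11, 7, 6, 7, 2, 8] sum 76, len 13
add 4: shortest ending here [3, 5, 5, 11, 7, 11, 7, 6, 7, 2, 8, 4] sum 76, len 12
add 8: shortest ending here [5, 11, 7, 11, 7, 6, 7, 2, 8, 4, 8] sum 76, len 11
Shortest qualifying length: 11.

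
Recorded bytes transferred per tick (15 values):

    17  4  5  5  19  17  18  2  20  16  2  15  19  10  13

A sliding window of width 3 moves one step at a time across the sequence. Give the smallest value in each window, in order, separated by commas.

17 4 5 → min 4
4 5 5 → min 4
5 5 19 → min 5
5 19 17 → min 5
19 17 18 → min 17
17 18 2 → min 2
18 2 20 → min 2
2 20 16 → min 2
20 16 2 → min 2
16 2 15 → min 2
2 15 19 → min 2
15 19 10 → min 10
19 10 13 → min 10

4, 4, 5, 5, 17, 2, 2, 2, 2, 2, 2, 10, 10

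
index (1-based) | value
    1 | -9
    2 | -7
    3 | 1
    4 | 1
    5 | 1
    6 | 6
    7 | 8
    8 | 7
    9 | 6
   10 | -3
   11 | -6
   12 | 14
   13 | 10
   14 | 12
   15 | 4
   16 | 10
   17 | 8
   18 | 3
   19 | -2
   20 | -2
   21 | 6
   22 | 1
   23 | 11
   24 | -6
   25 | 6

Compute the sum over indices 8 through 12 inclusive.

18

Elements at indices 8..12: 7, 6, -3, -6, 14
sum(7, 6, -3, -6, 14) = 18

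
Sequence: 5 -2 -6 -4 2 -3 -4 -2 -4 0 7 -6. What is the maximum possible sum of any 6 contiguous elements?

-6

Window sums for each of the 7 positions:
5 -2 -6 -4 2 -3 → sum -8
-2 -6 -4 2 -3 -4 → sum -17
-6 -4 2 -3 -4 -2 → sum -17
-4 2 -3 -4 -2 -4 → sum -15
2 -3 -4 -2 -4 0 → sum -11
-3 -4 -2 -4 0 7 → sum -6
-4 -2 -4 0 7 -6 → sum -9
Maximum of these is -6.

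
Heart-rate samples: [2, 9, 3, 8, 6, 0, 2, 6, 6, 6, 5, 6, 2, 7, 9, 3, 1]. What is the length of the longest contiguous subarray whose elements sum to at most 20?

→ 2: sum 2, len 1
→ 9: sum 11, len 2
→ 3: sum 14, len 3
→ 8 (dropped 2): sum 20, len 3
→ 6 (dropped 9): sum 17, len 3
→ 0: sum 17, len 4
→ 2: sum 19, len 5
→ 6 (dropped 3, 8): sum 14, len 4
→ 6: sum 20, len 5
→ 6 (dropped 6): sum 20, len 5
→ 5 (dropped 0, 2, 6): sum 17, len 3
→ 6 (dropped 6): sum 17, len 3
→ 2: sum 19, len 4
→ 7 (dropped 6): sum 20, len 4
→ 9 (dropped 5, 6): sum 18, len 3
→ 3 (dropped 2): sum 19, len 3
→ 1: sum 20, len 4
Longest length seen: 5.

5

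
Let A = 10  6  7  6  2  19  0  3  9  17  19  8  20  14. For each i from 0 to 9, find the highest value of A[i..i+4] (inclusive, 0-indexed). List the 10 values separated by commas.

10 6 7 6 2 → max 10
6 7 6 2 19 → max 19
7 6 2 19 0 → max 19
6 2 19 0 3 → max 19
2 19 0 3 9 → max 19
19 0 3 9 17 → max 19
0 3 9 17 19 → max 19
3 9 17 19 8 → max 19
9 17 19 8 20 → max 20
17 19 8 20 14 → max 20

10, 19, 19, 19, 19, 19, 19, 19, 20, 20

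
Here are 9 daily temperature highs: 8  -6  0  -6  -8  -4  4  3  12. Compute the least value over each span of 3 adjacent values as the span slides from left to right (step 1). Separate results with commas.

-6, -6, -8, -8, -8, -4, 3

(8, -6, 0) → min -6
(-6, 0, -6) → min -6
(0, -6, -8) → min -8
(-6, -8, -4) → min -8
(-8, -4, 4) → min -8
(-4, 4, 3) → min -4
(4, 3, 12) → min 3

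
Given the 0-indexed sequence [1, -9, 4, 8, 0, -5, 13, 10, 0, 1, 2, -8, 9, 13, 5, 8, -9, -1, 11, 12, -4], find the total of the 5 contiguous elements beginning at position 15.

21

Elements at indices 15..19: 8, -9, -1, 11, 12
sum(8, -9, -1, 11, 12) = 21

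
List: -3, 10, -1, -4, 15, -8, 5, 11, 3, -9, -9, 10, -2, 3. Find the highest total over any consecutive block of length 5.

[-3, 10, -1, -4, 15] → sum 17
[10, -1, -4, 15, -8] → sum 12
[-1, -4, 15, -8, 5] → sum 7
[-4, 15, -8, 5, 11] → sum 19
[15, -8, 5, 11, 3] → sum 26
[-8, 5, 11, 3, -9] → sum 2
[5, 11, 3, -9, -9] → sum 1
[11, 3, -9, -9, 10] → sum 6
[3, -9, -9, 10, -2] → sum -7
[-9, -9, 10, -2, 3] → sum -7
Highest of these is 26.

26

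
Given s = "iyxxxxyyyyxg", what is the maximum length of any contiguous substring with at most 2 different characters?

Extend right; when distinct count exceeds 2, shrink from the left:
add i: window [i] (1 distinct), len 1
add y: window [i, y] (2 distinct), len 2
add x: window [y, x] (2 distinct), len 2
add x: window [y, x, x] (2 distinct), len 3
add x: window [y, x, x, x] (2 distinct), len 4
add x: window [y, x, x, x, x] (2 distinct), len 5
add y: window [y, x, x, x, x, y] (2 distinct), len 6
add y: window [y, x, x, x, x, y, y] (2 distinct), len 7
add y: window [y, x, x, x, x, y, y, y] (2 distinct), len 8
add y: window [y, x, x, x, x, y, y, y, y] (2 distinct), len 9
add x: window [y, x, x, x, x, y, y, y, y, x] (2 distinct), len 10
add g: window [x, g] (2 distinct), len 2
Longest length with ≤2 distinct: 10.

10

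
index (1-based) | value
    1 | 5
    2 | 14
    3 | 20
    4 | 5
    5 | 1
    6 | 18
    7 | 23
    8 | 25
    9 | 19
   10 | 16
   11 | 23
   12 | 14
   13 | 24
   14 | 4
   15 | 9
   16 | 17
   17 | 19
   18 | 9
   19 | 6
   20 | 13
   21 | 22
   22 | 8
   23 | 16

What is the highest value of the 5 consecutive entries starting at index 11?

Elements at indices 11..15: 23, 14, 24, 4, 9
max(23, 14, 24, 4, 9) = 24

24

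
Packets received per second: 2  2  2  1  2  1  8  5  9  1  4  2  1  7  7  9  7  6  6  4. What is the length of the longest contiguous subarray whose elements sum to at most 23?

[2] sum 2 len 1
[2, 2] sum 4 len 2
[2, 2, 2] sum 6 len 3
[2, 2, 2, 1] sum 7 len 4
[2, 2, 2, 1, 2] sum 9 len 5
[2, 2, 2, 1, 2, 1] sum 10 len 6
[2, 2, 2, 1, 2, 1, 8] sum 18 len 7
[2, 2, 2, 1, 2, 1, 8, 5] sum 23 len 8
[1, 8, 5, 9] sum 23 len 4
[8, 5, 9, 1] sum 23 len 4
[5, 9, 1, 4] sum 19 len 4
[5, 9, 1, 4, 2] sum 21 len 5
[5, 9, 1, 4, 2, 1] sum 22 len 6
[1, 4, 2, 1, 7] sum 15 len 5
[1, 4, 2, 1, 7, 7] sum 22 len 6
[7, 7, 9] sum 23 len 3
[7, 9, 7] sum 23 len 3
[9, 7, 6] sum 22 len 3
[7, 6, 6] sum 19 len 3
[7, 6, 6, 4] sum 23 len 4
Longest length seen: 8.

8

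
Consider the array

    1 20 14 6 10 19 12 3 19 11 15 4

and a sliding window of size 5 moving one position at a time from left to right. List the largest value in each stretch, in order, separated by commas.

[1, 20, 14, 6, 10] → max 20
[20, 14, 6, 10, 19] → max 20
[14, 6, 10, 19, 12] → max 19
[6, 10, 19, 12, 3] → max 19
[10, 19, 12, 3, 19] → max 19
[19, 12, 3, 19, 11] → max 19
[12, 3, 19, 11, 15] → max 19
[3, 19, 11, 15, 4] → max 19

20, 20, 19, 19, 19, 19, 19, 19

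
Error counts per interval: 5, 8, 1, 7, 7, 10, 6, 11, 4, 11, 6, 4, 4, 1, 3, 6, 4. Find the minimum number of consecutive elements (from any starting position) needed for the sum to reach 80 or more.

12

Extend right; whenever the sum reaches 80, record the length and shrink from the left:
add 5: running sum 5 < 80
add 8: running sum 13 < 80
add 1: running sum 14 < 80
add 7: running sum 21 < 80
add 7: running sum 28 < 80
add 10: running sum 38 < 80
add 6: running sum 44 < 80
add 11: running sum 55 < 80
add 4: running sum 59 < 80
add 11: running sum 70 < 80
add 6: running sum 76 < 80
add 4: shortest ending here [5, 8, 1, 7, 7, 10, 6, 11, 4, 11, 6, 4] sum 80, len 12
add 4: shortest ending here [5, 8, 1, 7, 7, 10, 6, 11, 4, 11, 6, 4, 4] sum 84, len 13
add 1: shortest ending here [8, 1, 7, 7, 10, 6, 11, 4, 11, 6, 4, 4, 1] sum 80, len 13
add 3: shortest ending here [8, 1, 7, 7, 10, 6, 11, 4, 11, 6, 4, 4, 1, 3] sum 83, len 14
add 6: shortest ending here [7, 7, 10, 6, 11, 4, 11, 6, 4, 4, 1, 3, 6] sum 80, len 13
add 4: shortest ending here [7, 7, 10, 6, 11, 4, 11, 6, 4, 4, 1, 3, 6, 4] sum 84, len 14
Shortest qualifying length: 12.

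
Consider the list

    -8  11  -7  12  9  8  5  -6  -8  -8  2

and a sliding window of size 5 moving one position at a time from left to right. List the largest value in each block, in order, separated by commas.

12, 12, 12, 12, 9, 8, 5

(-8, 11, -7, 12, 9) → max 12
(11, -7, 12, 9, 8) → max 12
(-7, 12, 9, 8, 5) → max 12
(12, 9, 8, 5, -6) → max 12
(9, 8, 5, -6, -8) → max 9
(8, 5, -6, -8, -8) → max 8
(5, -6, -8, -8, 2) → max 5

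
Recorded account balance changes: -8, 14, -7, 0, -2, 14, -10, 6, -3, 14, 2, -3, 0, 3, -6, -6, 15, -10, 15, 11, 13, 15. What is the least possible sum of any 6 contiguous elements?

-10

Each size-6 window and its sum:
(-8, 14, -7, 0, -2, 14) → sum 11
(14, -7, 0, -2, 14, -10) → sum 9
(-7, 0, -2, 14, -10, 6) → sum 1
(0, -2, 14, -10, 6, -3) → sum 5
(-2, 14, -10, 6, -3, 14) → sum 19
(14, -10, 6, -3, 14, 2) → sum 23
(-10, 6, -3, 14, 2, -3) → sum 6
(6, -3, 14, 2, -3, 0) → sum 16
(-3, 14, 2, -3, 0, 3) → sum 13
(14, 2, -3, 0, 3, -6) → sum 10
(2, -3, 0, 3, -6, -6) → sum -10
(-3, 0, 3, -6, -6, 15) → sum 3
(0, 3, -6, -6, 15, -10) → sum -4
(3, -6, -6, 15, -10, 15) → sum 11
(-6, -6, 15, -10, 15, 11) → sum 19
(-6, 15, -10, 15, 11, 13) → sum 38
(15, -10, 15, 11, 13, 15) → sum 59
Least of these is -10.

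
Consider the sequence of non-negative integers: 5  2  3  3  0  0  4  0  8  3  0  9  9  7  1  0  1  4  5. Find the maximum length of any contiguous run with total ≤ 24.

[5] sum 5 len 1
[5, 2] sum 7 len 2
[5, 2, 3] sum 10 len 3
[5, 2, 3, 3] sum 13 len 4
[5, 2, 3, 3, 0] sum 13 len 5
[5, 2, 3, 3, 0, 0] sum 13 len 6
[5, 2, 3, 3, 0, 0, 4] sum 17 len 7
[5, 2, 3, 3, 0, 0, 4, 0] sum 17 len 8
[2, 3, 3, 0, 0, 4, 0, 8] sum 20 len 8
[2, 3, 3, 0, 0, 4, 0, 8, 3] sum 23 len 9
[2, 3, 3, 0, 0, 4, 0, 8, 3, 0] sum 23 len 10
[0, 0, 4, 0, 8, 3, 0, 9] sum 24 len 8
[3, 0, 9, 9] sum 21 len 4
[9, 7] sum 16 len 2
[9, 7, 1] sum 17 len 3
[9, 7, 1, 0] sum 17 len 4
[9, 7, 1, 0, 1] sum 18 len 5
[9, 7, 1, 0, 1, 4] sum 22 len 6
[7, 1, 0, 1, 4, 5] sum 18 len 6
Longest length seen: 10.

10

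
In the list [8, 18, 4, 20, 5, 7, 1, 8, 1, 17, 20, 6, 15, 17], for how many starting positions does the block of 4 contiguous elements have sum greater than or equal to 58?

(8, 18, 4, 20) → sum 50
(18, 4, 20, 5) → sum 47
(4, 20, 5, 7) → sum 36
(20, 5, 7, 1) → sum 33
(5, 7, 1, 8) → sum 21
(7, 1, 8, 1) → sum 17
(1, 8, 1, 17) → sum 27
(8, 1, 17, 20) → sum 46
(1, 17, 20, 6) → sum 44
(17, 20, 6, 15) → sum 58  ≥ 58 ✓
(20, 6, 15, 17) → sum 58  ≥ 58 ✓
2 windows satisfy the condition.

2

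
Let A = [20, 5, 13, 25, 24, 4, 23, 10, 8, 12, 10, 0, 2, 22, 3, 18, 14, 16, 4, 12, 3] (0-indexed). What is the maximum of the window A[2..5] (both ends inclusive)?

25

Elements at indices 2..5: 13, 25, 24, 4
max(13, 25, 24, 4) = 25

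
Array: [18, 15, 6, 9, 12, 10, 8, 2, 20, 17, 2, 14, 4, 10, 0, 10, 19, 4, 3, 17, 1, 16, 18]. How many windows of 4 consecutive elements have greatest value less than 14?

4

(18, 15, 6, 9) → max 18
(15, 6, 9, 12) → max 15
(6, 9, 12, 10) → max 12  < 14 ✓
(9, 12, 10, 8) → max 12  < 14 ✓
(12, 10, 8, 2) → max 12  < 14 ✓
(10, 8, 2, 20) → max 20
(8, 2, 20, 17) → max 20
(2, 20, 17, 2) → max 20
(20, 17, 2, 14) → max 20
(17, 2, 14, 4) → max 17
(2, 14, 4, 10) → max 14
(14, 4, 10, 0) → max 14
(4, 10, 0, 10) → max 10  < 14 ✓
(10, 0, 10, 19) → max 19
(0, 10, 19, 4) → max 19
(10, 19, 4, 3) → max 19
(19, 4, 3, 17) → max 19
(4, 3, 17, 1) → max 17
(3, 17, 1, 16) → max 17
(17, 1, 16, 18) → max 18
4 windows satisfy the condition.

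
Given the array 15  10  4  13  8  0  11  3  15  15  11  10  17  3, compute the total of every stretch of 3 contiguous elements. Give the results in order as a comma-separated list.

Sliding a size-3 window across the 14 values:
(15, 10, 4) → sum 29
(10, 4, 13) → sum 27
(4, 13, 8) → sum 25
(13, 8, 0) → sum 21
(8, 0, 11) → sum 19
(0, 11, 3) → sum 14
(11, 3, 15) → sum 29
(3, 15, 15) → sum 33
(15, 15, 11) → sum 41
(15, 11, 10) → sum 36
(11, 10, 17) → sum 38
(10, 17, 3) → sum 30

29, 27, 25, 21, 19, 14, 29, 33, 41, 36, 38, 30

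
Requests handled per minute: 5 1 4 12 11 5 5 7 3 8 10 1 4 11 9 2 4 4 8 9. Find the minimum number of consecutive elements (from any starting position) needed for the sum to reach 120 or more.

add 5: running sum 5 < 120
add 1: running sum 6 < 120
add 4: running sum 10 < 120
add 12: running sum 22 < 120
add 11: running sum 33 < 120
add 5: running sum 38 < 120
add 5: running sum 43 < 120
add 7: running sum 50 < 120
add 3: running sum 53 < 120
add 8: running sum 61 < 120
add 10: running sum 71 < 120
add 1: running sum 72 < 120
add 4: running sum 76 < 120
add 11: running sum 87 < 120
add 9: running sum 96 < 120
add 2: running sum 98 < 120
add 4: running sum 102 < 120
add 4: running sum 106 < 120
add 8: running sum 114 < 120
add 9: shortest ending here [5, 1, 4, 12, 11, 5, 5, 7, 3, 8, 10, 1, 4, 11, 9, 2, 4, 4, 8, 9] sum 123, len 20
Shortest qualifying length: 20.

20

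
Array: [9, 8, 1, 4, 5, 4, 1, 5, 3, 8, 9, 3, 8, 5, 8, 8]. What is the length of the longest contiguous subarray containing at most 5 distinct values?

10

[9] 1 distinct, len 1
[9, 8] 2 distinct, len 2
[9, 8, 1] 3 distinct, len 3
[9, 8, 1, 4] 4 distinct, len 4
[9, 8, 1, 4, 5] 5 distinct, len 5
[9, 8, 1, 4, 5, 4] 5 distinct, len 6
[9, 8, 1, 4, 5, 4, 1] 5 distinct, len 7
[9, 8, 1, 4, 5, 4, 1, 5] 5 distinct, len 8
[8, 1, 4, 5, 4, 1, 5, 3] 5 distinct, len 8
[8, 1, 4, 5, 4, 1, 5, 3, 8] 5 distinct, len 9
[1, 5, 3, 8, 9] 5 distinct, len 5
[1, 5, 3, 8, 9, 3] 5 distinct, len 6
[1, 5, 3, 8, 9, 3, 8] 5 distinct, len 7
[1, 5, 3, 8, 9, 3, 8, 5] 5 distinct, len 8
[1, 5, 3, 8, 9, 3, 8, 5, 8] 5 distinct, len 9
[1, 5, 3, 8, 9, 3, 8, 5, 8, 8] 5 distinct, len 10
Longest length with ≤5 distinct: 10.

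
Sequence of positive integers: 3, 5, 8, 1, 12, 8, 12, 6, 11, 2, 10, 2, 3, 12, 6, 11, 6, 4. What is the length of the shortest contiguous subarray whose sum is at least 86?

add 3: running sum 3 < 86
add 5: running sum 8 < 86
add 8: running sum 16 < 86
add 1: running sum 17 < 86
add 12: running sum 29 < 86
add 8: running sum 37 < 86
add 12: running sum 49 < 86
add 6: running sum 55 < 86
add 11: running sum 66 < 86
add 2: running sum 68 < 86
add 10: running sum 78 < 86
add 2: running sum 80 < 86
add 3: running sum 83 < 86
add 12: shortest ending here [8, 1, 12, 8, 12, 6, 11, 2, 10, 2, 3, 12] sum 87, len 12
add 6: shortest ending here [8, 1, 12, 8, 12, 6, 11, 2, 10, 2, 3, 12, 6] sum 93, len 13
add 11: shortest ending here [12, 8, 12, 6, 11, 2, 10, 2, 3, 12, 6, 11] sum 95, len 12
add 6: shortest ending here [8, 12, 6, 11, 2, 10, 2, 3, 12, 6, 11, 6] sum 89, len 12
add 4: shortest ending here [8, 12, 6, 11, 2, 10, 2, 3, 12, 6, 11, 6, 4] sum 93, len 13
Shortest qualifying length: 12.

12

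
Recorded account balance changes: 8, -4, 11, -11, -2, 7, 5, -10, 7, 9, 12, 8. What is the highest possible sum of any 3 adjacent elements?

29

(8, -4, 11) → sum 15
(-4, 11, -11) → sum -4
(11, -11, -2) → sum -2
(-11, -2, 7) → sum -6
(-2, 7, 5) → sum 10
(7, 5, -10) → sum 2
(5, -10, 7) → sum 2
(-10, 7, 9) → sum 6
(7, 9, 12) → sum 28
(9, 12, 8) → sum 29
Highest of these is 29.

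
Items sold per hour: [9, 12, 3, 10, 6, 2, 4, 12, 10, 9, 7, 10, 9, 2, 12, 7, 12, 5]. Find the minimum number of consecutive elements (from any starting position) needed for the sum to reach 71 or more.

Extend right; whenever the sum reaches 71, record the length and shrink from the left:
add 9: running sum 9 < 71
add 12: running sum 21 < 71
add 3: running sum 24 < 71
add 10: running sum 34 < 71
add 6: running sum 40 < 71
add 2: running sum 42 < 71
add 4: running sum 46 < 71
add 12: running sum 58 < 71
add 10: running sum 68 < 71
add 9: shortest ending here [9, 12, 3, 10, 6, 2, 4, 12, 10, 9] sum 77, len 10
add 7: shortest ending here [12, 3, 10, 6, 2, 4, 12, 10, 9, 7] sum 75, len 10
add 10: shortest ending here [3, 10, 6, 2, 4, 12, 10, 9, 7, 10] sum 73, len 10
add 9: shortest ending here [10, 6, 2, 4, 12, 10, 9, 7, 10, 9] sum 79, len 10
add 2: shortest ending here [6, 2, 4, 12, 10, 9, 7, 10, 9, 2] sum 71, len 10
add 12: shortest ending here [12, 10, 9, 7, 10, 9, 2, 12] sum 71, len 8
add 7: shortest ending here [12, 10, 9, 7, 10, 9, 2, 12, 7] sum 78, len 9
add 12: shortest ending here [10, 9, 7, 10, 9, 2, 12, 7, 12] sum 78, len 9
add 5: shortest ending here [9, 7, 10, 9, 2, 12, 7, 12, 5] sum 73, len 9
Shortest qualifying length: 8.

8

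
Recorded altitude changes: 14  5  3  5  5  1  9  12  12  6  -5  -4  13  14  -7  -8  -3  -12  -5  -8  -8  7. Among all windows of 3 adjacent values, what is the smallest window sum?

-25

Each size-3 window and its sum:
[14, 5, 3] → sum 22
[5, 3, 5] → sum 13
[3, 5, 5] → sum 13
[5, 5, 1] → sum 11
[5, 1, 9] → sum 15
[1, 9, 12] → sum 22
[9, 12, 12] → sum 33
[12, 12, 6] → sum 30
[12, 6, -5] → sum 13
[6, -5, -4] → sum -3
[-5, -4, 13] → sum 4
[-4, 13, 14] → sum 23
[13, 14, -7] → sum 20
[14, -7, -8] → sum -1
[-7, -8, -3] → sum -18
[-8, -3, -12] → sum -23
[-3, -12, -5] → sum -20
[-12, -5, -8] → sum -25
[-5, -8, -8] → sum -21
[-8, -8, 7] → sum -9
Smallest of these is -25.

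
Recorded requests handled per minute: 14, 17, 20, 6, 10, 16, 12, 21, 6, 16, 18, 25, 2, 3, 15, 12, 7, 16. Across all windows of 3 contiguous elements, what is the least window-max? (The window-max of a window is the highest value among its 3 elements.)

15

[14, 17, 20] → max 20
[17, 20, 6] → max 20
[20, 6, 10] → max 20
[6, 10, 16] → max 16
[10, 16, 12] → max 16
[16, 12, 21] → max 21
[12, 21, 6] → max 21
[21, 6, 16] → max 21
[6, 16, 18] → max 18
[16, 18, 25] → max 25
[18, 25, 2] → max 25
[25, 2, 3] → max 25
[2, 3, 15] → max 15
[3, 15, 12] → max 15
[15, 12, 7] → max 15
[12, 7, 16] → max 16
Least of these is 15.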